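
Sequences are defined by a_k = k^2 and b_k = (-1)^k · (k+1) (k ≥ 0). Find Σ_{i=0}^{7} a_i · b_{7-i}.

Write out a_i and b_{7-i} for i = 0,…,7 and sum the products.
Σ = 0·(-8) + 1·7 + 4·(-6) + 9·5 + 16·(-4) + 25·3 + 36·(-2) + 49·1 = 16.

16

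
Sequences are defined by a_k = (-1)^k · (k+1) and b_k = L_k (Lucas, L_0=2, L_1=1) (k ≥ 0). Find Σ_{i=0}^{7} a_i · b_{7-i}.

The convolution is the x^7 coefficient of A(x)B(x).
Σ = 1·29 − 2·18 + 3·11 − 4·7 + 5·4 − 6·3 + 7·1 − 8·2 = -9.

-9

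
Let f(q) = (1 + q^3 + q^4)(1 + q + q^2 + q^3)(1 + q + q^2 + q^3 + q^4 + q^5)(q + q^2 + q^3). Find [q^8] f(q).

29

(1 + q^3 + q^4) has coefficients 1,0,0,1,1 for degrees 0…4.
(1 + q + q^2 + q^3) has coefficients 1,1,1,1,0,0,0,0,0 for degrees 0…8.
Multiplying by (1 + q + q^2 + q^3 + q^4 + q^5) gives running coefficients 1,2,3,4,4,4,3,2,1 for degrees 0…8.
Finally multiplying by (q + q^2 + q^3), the product of all factors after the first has coefficients 0,1,3,6,9,11,12,11,9 for degrees 0…8.
[q^8] = 1·9 + 1·11 + 1·9 = 29.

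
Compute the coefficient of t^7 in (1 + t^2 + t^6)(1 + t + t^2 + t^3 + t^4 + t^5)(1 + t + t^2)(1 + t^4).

(1 + t^2 + t^6) has coefficients 1,0,1,0,0,0,1 for degrees 0…6.
(1 + t + t^2 + t^3 + t^4 + t^5) has coefficients 1,1,1,1,1,1,0,0 for degrees 0…7.
Multiplying by (1 + t + t^2) gives running coefficients 1,2,3,3,3,3,2,1 for degrees 0…7.
Finally multiplying by (1 + t^4), the product of all factors after the first has coefficients 1,2,3,3,4,5,5,4 for degrees 0…7.
[t^7] = 1·4 + 1·5 + 1·2 = 11.

11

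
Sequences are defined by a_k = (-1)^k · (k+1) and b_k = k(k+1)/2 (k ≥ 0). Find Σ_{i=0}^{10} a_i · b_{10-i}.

This is [x^10] in the product of the two ordinary generating functions.
Σ = 1·55 − 2·45 + 3·36 − 4·28 + 5·21 − 6·15 + 7·10 − 8·6 + 9·3 − 10·1 + 11·0 = 15.

15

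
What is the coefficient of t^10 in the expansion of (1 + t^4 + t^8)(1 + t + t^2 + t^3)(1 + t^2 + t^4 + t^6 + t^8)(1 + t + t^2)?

(1 + t^4 + t^8) has coefficients 1,0,0,0,1,0,0,0,1 for degrees 0…8.
(1 + t + t^2 + t^3) has coefficients 1,1,1,1,0,0,0,0,0,0,0 for degrees 0…10.
Multiplying by (1 + t^2 + t^4 + t^6 + t^8) gives running coefficients 1,1,2,2,2,2,2,2,2,2,1 for degrees 0…10.
Finally multiplying by (1 + t + t^2), the product of all factors after the first has coefficients 1,2,4,5,6,6,6,6,6,6,5 for degrees 0…10.
[t^10] = 1·5 + 1·6 + 1·4 = 15.

15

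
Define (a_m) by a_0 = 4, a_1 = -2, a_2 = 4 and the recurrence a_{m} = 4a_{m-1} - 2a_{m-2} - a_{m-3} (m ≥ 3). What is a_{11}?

The ordinary generating function has denominator 1 - 4q + 2q^2 + q^3.
Iterating the recurrence: a_0,…,a_{11} = 4, -2, 4, 16, 58, 196, 652, 2158, 7132, 23560, 77818, 257020.

257020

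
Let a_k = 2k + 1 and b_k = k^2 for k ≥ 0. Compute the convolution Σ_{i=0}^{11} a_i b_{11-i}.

2926

The convolution is the x^11 coefficient of A(x)B(x).
Σ = 1·121 + 3·100 + 5·81 + 7·64 + 9·49 + 11·36 + 13·25 + 15·16 + 17·9 + 19·4 + 21·1 + 23·0 = 2926.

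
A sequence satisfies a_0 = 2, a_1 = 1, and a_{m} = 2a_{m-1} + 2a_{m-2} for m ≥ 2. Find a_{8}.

The ordinary generating function has denominator 1 - 2t - 2t^2.
Iterating the recurrence: a_0,…,a_{8} = 2, 1, 6, 14, 40, 108, 296, 808, 2208.

2208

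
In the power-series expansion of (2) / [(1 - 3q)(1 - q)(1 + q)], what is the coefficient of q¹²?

1195742

Partial fractions give a closed form: a_n = (9/4)·3^n + (-1/2)·1^n + (1/4)·(-1)^n.
At n = 12: a_12 = 1195742.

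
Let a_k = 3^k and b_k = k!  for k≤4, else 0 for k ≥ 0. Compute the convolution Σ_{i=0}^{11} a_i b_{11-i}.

367416

This is [x^11] in the product of the two ordinary generating functions.
Σ = 1·0 + 3·0 + 9·0 + 27·0 + 81·0 + 243·0 + 729·0 + 2187·24 + 6561·6 + 19683·2 + 59049·1 + 177147·1 = 367416.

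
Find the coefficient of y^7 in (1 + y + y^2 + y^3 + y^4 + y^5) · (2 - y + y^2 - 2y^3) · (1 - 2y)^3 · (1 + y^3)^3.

26

(1 + y + y^2 + y^3 + y^4 + y^5) has coefficients 1,1,1,1,1,1 for degrees 0…5.
(2 - y + y^2 - 2y^3) has coefficients 2,-1,1,-2,0,0,0,0 for degrees 0…7.
Multiplying by (1 - 2y)^3 gives running coefficients 2,-13,31,-36,32,-32,16,0 for degrees 0…7.
Finally multiplying by (1 + y^3)^3, the product of all factors after the first has coefficients 2,-13,31,-30,-7,61,-86,57 for degrees 0…7.
[y^7] = 1·57 + 1·(-86) + 1·61 + 1·(-7) + 1·(-30) + 1·31 = 26.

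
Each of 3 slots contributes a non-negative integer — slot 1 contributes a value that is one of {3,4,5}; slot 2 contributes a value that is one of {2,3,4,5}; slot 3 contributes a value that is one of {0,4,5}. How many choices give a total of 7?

3

The generating function for the choices is (z^3 + z^4 + z^5)·(z^2 + z^3 + z^4 + z^5)·(1 + z^4 + z^5); the count is [z^7].
(z^3 + z^4 + z^5) has coefficients 0,0,0,1,1,1 for degrees 0…5.
(z^2 + z^3 + z^4 + z^5) has coefficients 0,0,1,1,1,1,0,0 for degrees 0…7.
Finally multiplying by (1 + z^4 + z^5), the product of all factors after the first has coefficients 0,0,1,1,1,1,1,2 for degrees 0…7.
[z^7] = 1·1 + 1·1 + 1·1 = 3.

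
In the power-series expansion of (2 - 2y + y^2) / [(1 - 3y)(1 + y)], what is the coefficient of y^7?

2368

The denominator gives the recurrence a_n = 2a_(n−1) + 3a_(n−2) for n ≥ 3; the numerator fixes a_0 = 2, a_1 = 2, a_2 = 11.
Iterating: 2, 2, 11, 28, 89, 262, 791, 2368, so a_7 = 2368.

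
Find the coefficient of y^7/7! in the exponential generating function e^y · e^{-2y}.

The EGF product rule gives c_7 = Σ_{k_1+k_2=7} C(7; k_1,k_2) · ∏ g_i(k_i), where e^y gives (1)^k; e^{-2y} gives (-2)^k.
g_1(k) for k = 0…7: 1, 1, 1, 1, 1, 1, 1, 1.
g_2(k) for k = 0…7: 1, -2, 4, -8, 16, -32, 64, -128.
c_7 = Σ_k C(7,k)·g_1(k)·g_2(7−k) = 1·1·(-128) + 7·1·64 + 21·1·(-32) + 35·1·16 + 35·1·(-8) + 21·1·4 + 7·1·(-2) + 1·1·1 = −128 + 448 − 672 + 560 − 280 + 84 − 14 + 1 = -1.

-1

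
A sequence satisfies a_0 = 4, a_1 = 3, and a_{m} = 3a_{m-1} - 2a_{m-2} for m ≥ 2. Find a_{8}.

The ordinary generating function has denominator 1 - 3q + 2q^2.
Iterating the recurrence: a_0,…,a_{8} = 4, 3, 1, -3, -11, -27, -59, -123, -251.

-251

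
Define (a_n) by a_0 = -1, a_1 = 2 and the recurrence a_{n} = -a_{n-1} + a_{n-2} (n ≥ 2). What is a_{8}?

-55

The ordinary generating function has denominator 1 + z - z^2.
Iterating the recurrence: a_0,…,a_{8} = -1, 2, -3, 5, -8, 13, -21, 34, -55.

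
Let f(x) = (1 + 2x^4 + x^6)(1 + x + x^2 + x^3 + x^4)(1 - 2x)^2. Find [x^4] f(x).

3

(1 + 2x^4 + x^6) has coefficients 1,0,0,0,2 for degrees 0…4.
(1 + x + x^2 + x^3 + x^4) has coefficients 1,1,1,1,1 for degrees 0…4.
Finally multiplying by (1 - 2x)^2, the product of all factors after the first has coefficients 1,-3,1,1,1 for degrees 0…4.
[x^4] = 1·1 + 2·1 = 3.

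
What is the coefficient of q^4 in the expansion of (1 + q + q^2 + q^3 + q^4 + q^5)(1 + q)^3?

8

(1 + q + q^2 + q^3 + q^4 + q^5) has coefficients 1,1,1,1,1 for degrees 0…4.
(1 + q)^3 has coefficients 1,3,3,1,0 for degrees 0…4.
[q^4] = 1·0 + 1·1 + 1·3 + 1·3 + 1·1 = 8.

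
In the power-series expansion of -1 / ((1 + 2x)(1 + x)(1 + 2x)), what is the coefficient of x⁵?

The denominator gives the recurrence a_n = −5a_(n−1) − 8a_(n−2) − 4a_(n−3) for n ≥ 3; the numerator fixes a_0 = -1, a_1 = 5, a_2 = -17.
Iterating: -1, 5, -17, 49, -129, 321, so a_5 = 321.

321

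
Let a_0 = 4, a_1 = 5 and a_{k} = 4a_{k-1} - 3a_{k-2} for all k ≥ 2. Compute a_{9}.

9845

The ordinary generating function has denominator 1 - 4t + 3t^2.
Iterating the recurrence: a_0,…,a_{9} = 4, 5, 8, 17, 44, 125, 368, 1097, 3284, 9845.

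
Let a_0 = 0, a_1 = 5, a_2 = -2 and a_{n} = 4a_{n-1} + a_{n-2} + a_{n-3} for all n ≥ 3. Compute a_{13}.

-4684818

The ordinary generating function has denominator 1 - 4x - x^2 - x^3.
Iterating the recurrence: a_0,…,a_{13} = 0, 5, -2, -3, -9, -41, -176, -754, -3233, -13862, -59435, -254835, -1092637, -4684818.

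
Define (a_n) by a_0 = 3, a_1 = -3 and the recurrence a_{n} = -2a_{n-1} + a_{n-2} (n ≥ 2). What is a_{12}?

58803

The ordinary generating function has denominator 1 + 2q - q^2.
Iterating the recurrence: a_0,…,a_{12} = 3, -3, 9, -21, 51, -123, 297, -717, 1731, -4179, 10089, -24357, 58803.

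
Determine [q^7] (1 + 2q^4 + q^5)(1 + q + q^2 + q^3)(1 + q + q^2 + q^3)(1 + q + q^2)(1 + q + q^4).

57

(1 + 2q^4 + q^5) has coefficients 1,0,0,0,2,1 for degrees 0…5.
(1 + q + q^2 + q^3) has coefficients 1,1,1,1,0,0,0,0 for degrees 0…7.
Multiplying by (1 + q + q^2 + q^3) gives running coefficients 1,2,3,4,3,2,1,0 for degrees 0…7.
Multiplying by (1 + q + q^2) gives running coefficients 1,3,6,9,10,9,6,3 for degrees 0…7.
Finally multiplying by (1 + q + q^4), the product of all factors after the first has coefficients 1,4,9,15,20,22,21,18 for degrees 0…7.
[q^7] = 1·18 + 2·15 + 1·9 = 57.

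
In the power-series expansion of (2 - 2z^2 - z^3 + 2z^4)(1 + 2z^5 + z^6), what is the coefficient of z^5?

4

(2 - 2z^2 - z^3 + 2z^4) has coefficients 2,0,-2,-1,2 for degrees 0…4.
(1 + 2z^5 + z^6) has coefficients 1,0,0,0,0,2 for degrees 0…5.
[z^5] = 2·2 − 2·0 − 1·0 + 2·0 = 4.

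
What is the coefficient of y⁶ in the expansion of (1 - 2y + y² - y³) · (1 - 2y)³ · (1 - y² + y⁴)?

-1

(1 - 2y + y² - y³) has coefficients 1,-2,1,-1 for degrees 0…3.
(1 - 2y)³ has coefficients 1,-6,12,-8,0,0,0 for degrees 0…6.
Finally multiplying by (1 - y² + y⁴), the product of all factors after the first has coefficients 1,-6,11,-2,-11,2,12 for degrees 0…6.
[y⁶] = 1·12 − 2·2 + 1·(-11) − 1·(-2) = -1.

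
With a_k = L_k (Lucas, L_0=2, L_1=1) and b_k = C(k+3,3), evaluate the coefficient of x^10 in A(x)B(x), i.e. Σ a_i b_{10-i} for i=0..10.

5078

The convolution is the t^10 coefficient of A(t)B(t).
Σ = 2·286 + 1·220 + 3·165 + 4·120 + 7·84 + 11·56 + 18·35 + 29·20 + 47·10 + 76·4 + 123·1 = 5078.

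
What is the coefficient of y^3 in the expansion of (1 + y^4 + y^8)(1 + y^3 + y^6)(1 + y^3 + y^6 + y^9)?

2

(1 + y^4 + y^8) has coefficients 1,0,0,0 for degrees 0…3.
(1 + y^3 + y^6) has coefficients 1,0,0,1 for degrees 0…3.
Finally multiplying by (1 + y^3 + y^6 + y^9), the product of all factors after the first has coefficients 1,0,0,2 for degrees 0…3.
[y^3] = 1·2 = 2.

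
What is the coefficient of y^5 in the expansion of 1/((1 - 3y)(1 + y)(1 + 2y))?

The denominator gives the recurrence a_n = 7a_(n−2) + 6a_(n−3) for n ≥ 3; the numerator fixes a_0 = 1, a_1 = 0, a_2 = 7.
Iterating: 1, 0, 7, 6, 49, 84, so a_5 = 84.

84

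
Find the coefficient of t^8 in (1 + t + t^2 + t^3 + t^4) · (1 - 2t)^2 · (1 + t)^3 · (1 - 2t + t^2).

-6

(1 + t + t^2 + t^3 + t^4) has coefficients 1,1,1,1,1 for degrees 0…4.
(1 - 2t)^2 has coefficients 1,-4,4,0,0,0,0,0,0 for degrees 0…8.
Multiplying by (1 + t)^3 gives running coefficients 1,-1,-5,1,8,4,0,0,0 for degrees 0…8.
Finally multiplying by (1 - 2t + t^2), the product of all factors after the first has coefficients 1,-3,-2,10,1,-11,0,4,0 for degrees 0…8.
[t^8] = 1·0 + 1·4 + 1·0 + 1·(-11) + 1·1 = -6.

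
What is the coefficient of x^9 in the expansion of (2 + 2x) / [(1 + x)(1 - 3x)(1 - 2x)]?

The denominator gives the recurrence a_n = 4a_(n−1) − a_(n−2) − 6a_(n−3) for n ≥ 3; the numerator fixes a_0 = 2, a_1 = 10, a_2 = 38.
Iterating: 2, 10, 38, 130, 422, 1330, 4118, 12610, 38342, 116050, so a_9 = 116050.

116050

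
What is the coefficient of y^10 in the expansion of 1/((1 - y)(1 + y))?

Partial fractions give a closed form: a_n = (1/2)·1^n + (1/2)·(-1)^n.
At n = 10: a_10 = 1.

1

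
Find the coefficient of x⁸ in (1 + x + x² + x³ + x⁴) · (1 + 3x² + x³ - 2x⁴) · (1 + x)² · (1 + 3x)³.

637

(1 + x + x² + x³ + x⁴) has coefficients 1,1,1,1,1 for degrees 0…4.
(1 + 3x² + x³ - 2x⁴) has coefficients 1,0,3,1,-2,0,0,0,0 for degrees 0…8.
Multiplying by (1 + x)² gives running coefficients 1,2,4,7,3,-3,-2,0,0 for degrees 0…8.
Finally multiplying by (1 + 3x)³, the product of all factors after the first has coefficients 1,11,49,124,228,321,241,-18,-135 for degrees 0…8.
[x⁸] = 1·(-135) + 1·(-18) + 1·241 + 1·321 + 1·228 = 637.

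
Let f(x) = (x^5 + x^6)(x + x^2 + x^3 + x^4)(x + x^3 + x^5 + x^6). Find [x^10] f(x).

(x^5 + x^6) has coefficients 0,0,0,0,0,1,1 for degrees 0…6.
(x + x^2 + x^3 + x^4) has coefficients 0,1,1,1,1,0,0,0,0,0,0 for degrees 0…10.
Finally multiplying by (x + x^3 + x^5 + x^6), the product of all factors after the first has coefficients 0,0,1,1,2,2,2,3,2,2,1 for degrees 0…10.
[x^10] = 1·2 + 1·2 = 4.

4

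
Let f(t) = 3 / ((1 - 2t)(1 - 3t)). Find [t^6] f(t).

6177

Partial fractions give a closed form: a_n = (-6)·2^n + (9)·3^n.
At n = 6: a_6 = 6177.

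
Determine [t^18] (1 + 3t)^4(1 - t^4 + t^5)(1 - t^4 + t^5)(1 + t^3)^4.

(1 + 3t)^4 has coefficients 1,12,54,108,81 for degrees 0…4.
(1 - t^4 + t^5) has coefficients 1,0,0,0,-1,1,0,0,0,0,0,0,0,0,0,0,0,0,0 for degrees 0…18.
Multiplying by (1 - t^4 + t^5) gives running coefficients 1,0,0,0,-2,2,0,0,1,-2,1,0,0,0,0,0,0,0,0 for degrees 0…18.
Finally multiplying by (1 + t^3)^4, the product of all factors after the first has coefficients 1,0,0,4,-2,2,6,-8,9,2,-11,16,-7,-4,14,-12,4,6,-8 for degrees 0…18.
[t^18] = 1·(-8) + 12·6 + 54·4 + 108·(-12) + 81·14 = 118.

118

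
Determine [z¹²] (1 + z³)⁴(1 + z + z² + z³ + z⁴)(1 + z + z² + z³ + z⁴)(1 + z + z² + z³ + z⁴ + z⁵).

(1 + z³)⁴ has coefficients 1,0,0,4,0,0,6,0,0,4,0,0,1 for degrees 0…12.
(1 + z + z² + z³ + z⁴) has coefficients 1,1,1,1,1,0,0,0,0,0,0,0,0 for degrees 0…12.
Multiplying by (1 + z + z² + z³ + z⁴) gives running coefficients 1,2,3,4,5,4,3,2,1,0,0,0,0 for degrees 0…12.
Finally multiplying by (1 + z + z² + z³ + z⁴ + z⁵), the product of all factors after the first has coefficients 1,3,6,10,15,19,21,21,19,15,10,6,3 for degrees 0…12.
[z¹²] = 1·3 + 4·15 + 6·21 + 4·10 + 1·1 = 230.

230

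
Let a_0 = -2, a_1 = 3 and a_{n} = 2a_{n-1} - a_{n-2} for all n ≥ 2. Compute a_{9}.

43

The ordinary generating function has denominator 1 - 2q + q^2.
Iterating the recurrence: a_0,…,a_{9} = -2, 3, 8, 13, 18, 23, 28, 33, 38, 43.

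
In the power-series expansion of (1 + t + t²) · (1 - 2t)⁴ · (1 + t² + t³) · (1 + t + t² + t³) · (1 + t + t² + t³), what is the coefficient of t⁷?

-2

(1 + t + t²) has coefficients 1,1,1 for degrees 0…2.
(1 - 2t)⁴ has coefficients 1,-8,24,-32,16,0,0,0 for degrees 0…7.
Multiplying by (1 + t² + t³) gives running coefficients 1,-8,25,-39,32,-8,-16,16 for degrees 0…7.
Multiplying by (1 + t + t² + t³) gives running coefficients 1,-7,18,-21,10,10,-31,24 for degrees 0…7.
Finally multiplying by (1 + t + t² + t³), the product of all factors after the first has coefficients 1,-6,12,-9,0,17,-32,13 for degrees 0…7.
[t⁷] = 1·13 + 1·(-32) + 1·17 = -2.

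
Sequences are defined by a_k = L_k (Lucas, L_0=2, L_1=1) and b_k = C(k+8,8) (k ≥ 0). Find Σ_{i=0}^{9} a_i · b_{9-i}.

112035

Write out a_i and b_{9-i} for i = 0,…,9 and sum the products.
Σ = 2·24310 + 1·12870 + 3·6435 + 4·3003 + 7·1287 + 11·495 + 18·165 + 29·45 + 47·9 + 76·1 = 112035.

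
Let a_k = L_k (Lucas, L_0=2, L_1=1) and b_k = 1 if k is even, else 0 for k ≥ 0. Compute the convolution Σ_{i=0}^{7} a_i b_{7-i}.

45

The convolution is the x^7 coefficient of A(x)B(x).
Σ = 2·0 + 1·1 + 3·0 + 4·1 + 7·0 + 11·1 + 18·0 + 29·1 = 45.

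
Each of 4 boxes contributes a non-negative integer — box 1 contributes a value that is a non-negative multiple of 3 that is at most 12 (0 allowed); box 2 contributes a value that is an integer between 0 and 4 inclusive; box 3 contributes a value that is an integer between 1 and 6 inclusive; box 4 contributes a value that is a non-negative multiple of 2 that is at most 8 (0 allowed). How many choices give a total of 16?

The generating function for the choices is (1 + z³ + z⁶ + z⁹ + z¹²)·(1 + z + z² + z³ + z⁴)·(z + z² + z³ + z⁴ + z⁵ + z⁶)·(1 + z² + z⁴ + z⁶ + z⁸); the count is [z¹⁶].
(1 + z³ + z⁶ + z⁹ + z¹²) has coefficients 1,0,0,1,0,0,1,0,0,1,0,0,1 for degrees 0…12.
(1 + z + z² + z³ + z⁴) has coefficients 1,1,1,1,1,0,0,0,0,0,0,0,0,0,0,0,0 for degrees 0…16.
Multiplying by (z + z² + z³ + z⁴ + z⁵ + z⁶) gives running coefficients 0,1,2,3,4,5,5,4,3,2,1,0,0,0,0,0,0 for degrees 0…16.
Finally multiplying by (1 + z² + z⁴ + z⁶ + z⁸), the product of all factors after the first has coefficients 0,1,2,4,6,9,11,13,14,15,15,14,13,11,9,6,4 for degrees 0…16.
[z¹⁶] = 1·4 + 1·11 + 1·15 + 1·13 + 1·6 = 49.

49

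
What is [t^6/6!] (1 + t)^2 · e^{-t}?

The EGF product rule gives c_6 = Σ_{k_1+k_2=6} C(6; k_1,k_2) · ∏ g_i(k_i), where (1+t)^2 gives the falling factorial (2)_k; e^{-t} gives (-1)^k.
g_1(k) for k = 0…6: 1, 2, 2, 0, 0, 0, 0.
g_2(k) for k = 0…6: 1, -1, 1, -1, 1, -1, 1.
c_6 = Σ_k C(6,k)·g_1(k)·g_2(6−k) = 1·1·1 + 6·2·(-1) + 15·2·1 = 1 − 12 + 30 = 19.

19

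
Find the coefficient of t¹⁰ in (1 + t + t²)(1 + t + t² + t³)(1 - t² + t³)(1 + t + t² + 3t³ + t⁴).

5

(1 + t + t²) has coefficients 1,1,1 for degrees 0…2.
(1 + t + t² + t³) has coefficients 1,1,1,1,0,0,0,0,0,0,0 for degrees 0…10.
Multiplying by (1 - t² + t³) gives running coefficients 1,1,0,1,0,0,1,0,0,0,0 for degrees 0…10.
Finally multiplying by (1 + t + t² + 3t³ + t⁴), the product of all factors after the first has coefficients 1,2,2,5,5,2,4,2,1,3,1 for degrees 0…10.
[t¹⁰] = 1·1 + 1·3 + 1·1 = 5.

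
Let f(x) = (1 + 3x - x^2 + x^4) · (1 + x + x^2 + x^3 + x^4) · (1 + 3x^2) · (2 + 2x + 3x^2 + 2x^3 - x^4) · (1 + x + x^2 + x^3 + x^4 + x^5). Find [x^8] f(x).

511

(1 + 3x - x^2 + x^4) has coefficients 1,3,-1,0,1 for degrees 0…4.
(1 + x + x^2 + x^3 + x^4) has coefficients 1,1,1,1,1,0,0,0,0 for degrees 0…8.
Multiplying by (1 + 3x^2) gives running coefficients 1,1,4,4,4,3,3,0,0 for degrees 0…8.
Multiplying by (2 + 2x + 3x^2 + 2x^3 - x^4) gives running coefficients 2,4,13,21,29,33,28,19,11 for degrees 0…8.
Finally multiplying by (1 + x + x^2 + x^3 + x^4 + x^5), the product of all factors after the first has coefficients 2,6,19,40,69,102,128,143,141 for degrees 0…8.
[x^8] = 1·141 + 3·143 − 1·128 + 1·69 = 511.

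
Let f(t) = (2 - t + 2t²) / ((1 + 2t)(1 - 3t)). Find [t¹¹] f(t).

The denominator gives the recurrence a_n = a_(n−1) + 6a_(n−2) for n ≥ 3; the numerator fixes a_0 = 2, a_1 = 1, a_2 = 15.
Iterating: 2, 1, 15, 21, 111, 237, 903, 2325, 7743, 21693, 68151, 198309, so a_11 = 198309.

198309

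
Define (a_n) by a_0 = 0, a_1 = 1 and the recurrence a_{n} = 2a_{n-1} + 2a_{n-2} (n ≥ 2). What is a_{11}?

18272

The ordinary generating function has denominator 1 - 2y - 2y^2.
Iterating the recurrence: a_0,…,a_{11} = 0, 1, 2, 6, 16, 44, 120, 328, 896, 2448, 6688, 18272.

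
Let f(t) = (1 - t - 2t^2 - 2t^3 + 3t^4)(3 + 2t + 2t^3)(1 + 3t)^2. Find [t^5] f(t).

-52

(1 - t - 2t^2 - 2t^3 + 3t^4) has coefficients 1,-1,-2,-2,3 for degrees 0…4.
(3 + 2t + 2t^3) has coefficients 3,2,0,2,0,0 for degrees 0…5.
Finally multiplying by (1 + 3t)^2, the product of all factors after the first has coefficients 3,20,39,20,12,18 for degrees 0…5.
[t^5] = 1·18 − 1·12 − 2·20 − 2·39 + 3·20 = -52.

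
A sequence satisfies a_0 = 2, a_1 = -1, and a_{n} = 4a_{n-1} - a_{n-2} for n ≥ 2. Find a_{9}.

The ordinary generating function has denominator 1 - 4q + q^2.
Iterating the recurrence: a_0,…,a_{9} = 2, -1, -6, -23, -86, -321, -1198, -4471, -16686, -62273.

-62273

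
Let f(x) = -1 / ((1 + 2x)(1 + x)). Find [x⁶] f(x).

Partial fractions give a closed form: a_n = (-2)·(-2)^n + (1)·(-1)^n.
At n = 6: a_6 = -127.

-127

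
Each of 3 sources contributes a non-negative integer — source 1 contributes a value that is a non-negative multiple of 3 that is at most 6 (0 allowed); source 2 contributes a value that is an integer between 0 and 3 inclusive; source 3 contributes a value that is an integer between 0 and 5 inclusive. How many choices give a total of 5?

The generating function for the choices is (1 + x^3 + x^6)·(1 + x + x^2 + x^3)·(1 + x + x^2 + x^3 + x^4 + x^5); the count is [x^5].
(1 + x^3 + x^6) has coefficients 1,0,0,1,0,0 for degrees 0…5.
(1 + x + x^2 + x^3) has coefficients 1,1,1,1,0,0 for degrees 0…5.
Finally multiplying by (1 + x + x^2 + x^3 + x^4 + x^5), the product of all factors after the first has coefficients 1,2,3,4,4,4 for degrees 0…5.
[x^5] = 1·4 + 1·3 = 7.

7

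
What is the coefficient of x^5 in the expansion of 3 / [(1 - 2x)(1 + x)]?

The denominator gives the recurrence a_n = a_(n−1) + 2a_(n−2) for n ≥ 2; the numerator fixes a_0 = 3, a_1 = 3.
Iterating: 3, 3, 9, 15, 33, 63, so a_5 = 63.

63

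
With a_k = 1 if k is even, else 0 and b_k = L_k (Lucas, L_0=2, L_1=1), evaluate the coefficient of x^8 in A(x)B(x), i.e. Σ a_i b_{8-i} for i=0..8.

This is [x^8] in the product of the two ordinary generating functions.
Σ = 1·47 + 0·29 + 1·18 + 0·11 + 1·7 + 0·4 + 1·3 + 0·1 + 1·2 = 77.

77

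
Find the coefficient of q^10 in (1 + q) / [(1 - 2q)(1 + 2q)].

The denominator gives the recurrence a_n = 4a_(n−2) for n ≥ 3; the numerator fixes a_0 = 1, a_1 = 1, a_2 = 4.
Iterating: 1, 1, 4, 4, 16, 16, 64, 64, 256, 256, 1024, so a_10 = 1024.

1024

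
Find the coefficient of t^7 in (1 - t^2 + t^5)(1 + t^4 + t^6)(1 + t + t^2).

1

(1 - t^2 + t^5) has coefficients 1,0,-1,0,0,1 for degrees 0…5.
(1 + t^4 + t^6) has coefficients 1,0,0,0,1,0,1,0 for degrees 0…7.
Finally multiplying by (1 + t + t^2), the product of all factors after the first has coefficients 1,1,1,0,1,1,2,1 for degrees 0…7.
[t^7] = 1·1 − 1·1 + 1·1 = 1.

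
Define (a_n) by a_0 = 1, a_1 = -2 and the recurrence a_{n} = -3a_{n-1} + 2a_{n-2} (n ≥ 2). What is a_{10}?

The ordinary generating function has denominator 1 + 3y - 2y^2.
Iterating the recurrence: a_0,…,a_{10} = 1, -2, 8, -28, 100, -356, 1268, -4516, 16084, -57284, 204020.

204020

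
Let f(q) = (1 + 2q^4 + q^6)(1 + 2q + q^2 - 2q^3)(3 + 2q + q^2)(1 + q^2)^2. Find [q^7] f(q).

(1 + 2q^4 + q^6) has coefficients 1,0,0,0,2,0,1 for degrees 0…6.
(1 + 2q + q^2 - 2q^3) has coefficients 1,2,1,-2,0,0,0,0 for degrees 0…7.
Multiplying by (3 + 2q + q^2) gives running coefficients 3,8,8,-2,-3,-2,0,0 for degrees 0…7.
Finally multiplying by (1 + q^2)^2, the product of all factors after the first has coefficients 3,8,14,14,16,2,2,-6 for degrees 0…7.
[q^7] = 1·(-6) + 2·14 + 1·8 = 30.

30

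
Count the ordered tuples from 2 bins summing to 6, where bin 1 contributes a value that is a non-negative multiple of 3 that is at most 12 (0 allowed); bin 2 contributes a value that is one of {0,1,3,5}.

2

The generating function for the choices is (1 + t^3 + t^6 + t^9 + t^12)·(1 + t + t^3 + t^5); the count is [t^6].
(1 + t^3 + t^6 + t^9 + t^12) has coefficients 1,0,0,1,0,0,1 for degrees 0…6.
(1 + t + t^3 + t^5) has coefficients 1,1,0,1,0,1,0 for degrees 0…6.
[t^6] = 1·0 + 1·1 + 1·1 = 2.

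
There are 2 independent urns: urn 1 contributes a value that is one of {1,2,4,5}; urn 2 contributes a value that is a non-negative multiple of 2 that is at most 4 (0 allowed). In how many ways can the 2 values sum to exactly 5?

2

The generating function for the choices is (x + x^2 + x^4 + x^5)·(1 + x^2 + x^4); the count is [x^5].
(x + x^2 + x^4 + x^5) has coefficients 0,1,1,0,1,1 for degrees 0…5.
(1 + x^2 + x^4) has coefficients 1,0,1,0,1,0 for degrees 0…5.
[x^5] = 1·1 + 1·0 + 1·0 + 1·1 = 2.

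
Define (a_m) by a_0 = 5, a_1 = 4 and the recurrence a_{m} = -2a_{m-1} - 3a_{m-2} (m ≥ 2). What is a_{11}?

The ordinary generating function has denominator 1 + 2x + 3x^2.
Iterating the recurrence: a_0,…,a_{11} = 5, 4, -23, 34, 1, -104, 205, -98, -419, 1132, -1007, -1382.

-1382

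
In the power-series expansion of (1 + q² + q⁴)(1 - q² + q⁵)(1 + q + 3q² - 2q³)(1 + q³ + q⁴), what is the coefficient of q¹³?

5

(1 + q² + q⁴) has coefficients 1,0,1,0,1 for degrees 0…4.
(1 - q² + q⁵) has coefficients 1,0,-1,0,0,1,0,0,0,0,0,0,0,0 for degrees 0…13.
Multiplying by (1 + q + 3q² - 2q³) gives running coefficients 1,1,2,-3,-3,3,1,3,-2,0,0,0,0,0 for degrees 0…13.
Finally multiplying by (1 + q³ + q⁴), the product of all factors after the first has coefficients 1,1,2,-2,-1,6,0,-3,-2,4,4,1,-2,0 for degrees 0…13.
[q¹³] = 1·0 + 1·1 + 1·4 = 5.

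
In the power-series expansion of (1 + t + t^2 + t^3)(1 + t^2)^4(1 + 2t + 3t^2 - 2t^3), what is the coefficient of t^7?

40

(1 + t + t^2 + t^3) has coefficients 1,1,1,1 for degrees 0…3.
(1 + t^2)^4 has coefficients 1,0,4,0,6,0,4,0 for degrees 0…7.
Finally multiplying by (1 + 2t + 3t^2 - 2t^3), the product of all factors after the first has coefficients 1,2,7,6,18,4,22,-4 for degrees 0…7.
[t^7] = 1·(-4) + 1·22 + 1·4 + 1·18 = 40.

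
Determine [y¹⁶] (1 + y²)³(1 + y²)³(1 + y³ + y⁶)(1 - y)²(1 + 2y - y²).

(1 + y²)³ has coefficients 1,0,3,0,3,0,1 for degrees 0…6.
(1 + y²)³ has coefficients 1,0,3,0,3,0,1,0,0,0,0,0,0,0,0,0,0 for degrees 0…16.
Multiplying by (1 + y³ + y⁶) gives running coefficients 1,0,3,1,3,3,2,3,3,1,3,0,1,0,0,0,0 for degrees 0…16.
Multiplying by (1 - y)² gives running coefficients 1,-2,4,-5,4,-2,-1,2,-1,-2,4,-5,4,-2,1,0,0 for degrees 0…16.
Finally multiplying by (1 + 2y - y²), the product of all factors after the first has coefficients 1,0,-1,5,-10,11,-9,2,4,-6,1,5,-10,11,-7,4,-1 for degrees 0…16.
[y¹⁶] = 1·(-1) + 3·(-7) + 3·(-10) + 1·1 = -51.

-51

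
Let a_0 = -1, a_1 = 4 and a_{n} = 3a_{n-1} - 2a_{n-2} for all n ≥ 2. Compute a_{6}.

The ordinary generating function has denominator 1 - 3q + 2q^2.
Iterating the recurrence: a_0,…,a_{6} = -1, 4, 14, 34, 74, 154, 314.

314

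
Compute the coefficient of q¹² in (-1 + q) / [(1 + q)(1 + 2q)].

Partial fractions give a closed form: a_n = (2)·(-1)^n + (-3)·(-2)^n.
At n = 12: a_12 = -12286.

-12286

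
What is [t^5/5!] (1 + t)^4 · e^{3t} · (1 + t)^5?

The EGF product rule gives c_5 = Σ_{k_1+k_2+k_3=5} C(5; k_1,k_2,k_3) · ∏ g_i(k_i), where (1+t)^4 gives the falling factorial (4)_k; e^{3t} gives (3)^k; (1+t)^5 gives the falling factorial (5)_k.
g_1(k) for k = 0…5: 1, 4, 12, 24, 24, 0.
g_2(k) for k = 0…5: 1, 3, 9, 27, 81, 243.
g_3(k) for k = 0…5: 1, 5, 20, 60, 120, 120.
First combine the last two factors: h(k) = Σ_j C(k,j)·g_2(j)·g_3(k−j) for k = 0…5: 1, 8, 59, 402, 2541, 14988.
c_5 = Σ_k C(5,k)·g_1(k)·h(5−k) = 1·1·14988 + 5·4·2541 + 10·12·402 + 10·24·59 + 5·24·8 = 14988 + 50820 + 48240 + 14160 + 960 = 129168.

129168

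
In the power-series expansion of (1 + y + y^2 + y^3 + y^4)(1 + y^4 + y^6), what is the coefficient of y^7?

2

(1 + y + y^2 + y^3 + y^4) has coefficients 1,1,1,1,1 for degrees 0…4.
(1 + y^4 + y^6) has coefficients 1,0,0,0,1,0,1,0 for degrees 0…7.
[y^7] = 1·0 + 1·1 + 1·0 + 1·1 + 1·0 = 2.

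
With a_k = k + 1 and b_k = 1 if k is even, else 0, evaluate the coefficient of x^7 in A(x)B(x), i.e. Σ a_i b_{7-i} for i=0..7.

20

This is [x^7] in the product of the two ordinary generating functions.
Σ = 1·0 + 2·1 + 3·0 + 4·1 + 5·0 + 6·1 + 7·0 + 8·1 = 20.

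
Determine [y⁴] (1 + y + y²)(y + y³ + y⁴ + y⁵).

(1 + y + y²) has coefficients 1,1,1 for degrees 0…2.
(y + y³ + y⁴ + y⁵) has coefficients 0,1,0,1,1 for degrees 0…4.
[y⁴] = 1·1 + 1·1 + 1·0 = 2.

2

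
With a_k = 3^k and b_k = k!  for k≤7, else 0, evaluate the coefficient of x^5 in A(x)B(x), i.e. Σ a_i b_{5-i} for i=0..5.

This is [x^5] in the product of the two ordinary generating functions.
Σ = 1·120 + 3·24 + 9·6 + 27·2 + 81·1 + 243·1 = 624.

624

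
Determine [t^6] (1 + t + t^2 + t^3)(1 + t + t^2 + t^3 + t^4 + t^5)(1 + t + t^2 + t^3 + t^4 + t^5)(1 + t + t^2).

(1 + t + t^2 + t^3) has coefficients 1,1,1,1 for degrees 0…3.
(1 + t + t^2 + t^3 + t^4 + t^5) has coefficients 1,1,1,1,1,1,0 for degrees 0…6.
Multiplying by (1 + t + t^2 + t^3 + t^4 + t^5) gives running coefficients 1,2,3,4,5,6,5 for degrees 0…6.
Finally multiplying by (1 + t + t^2), the product of all factors after the first has coefficients 1,3,6,9,12,15,16 for degrees 0…6.
[t^6] = 1·16 + 1·15 + 1·12 + 1·9 = 52.

52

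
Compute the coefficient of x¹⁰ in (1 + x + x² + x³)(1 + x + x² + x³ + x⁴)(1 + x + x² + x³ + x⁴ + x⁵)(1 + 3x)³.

(1 + x + x² + x³) has coefficients 1,1,1,1 for degrees 0…3.
(1 + x + x² + x³ + x⁴) has coefficients 1,1,1,1,1,0,0,0,0,0,0 for degrees 0…10.
Multiplying by (1 + x + x² + x³ + x⁴ + x⁵) gives running coefficients 1,2,3,4,5,5,4,3,2,1,0 for degrees 0…10.
Finally multiplying by (1 + 3x)³, the product of all factors after the first has coefficients 1,11,48,112,176,239,292,309,272,208,144 for degrees 0…10.
[x¹⁰] = 1·144 + 1·208 + 1·272 + 1·309 = 933.

933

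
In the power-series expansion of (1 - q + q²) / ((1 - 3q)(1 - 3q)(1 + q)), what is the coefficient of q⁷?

The denominator gives the recurrence a_n = 5a_(n−1) − 3a_(n−2) − 9a_(n−3) for n ≥ 3; the numerator fixes a_0 = 1, a_1 = 4, a_2 = 18.
Iterating: 1, 4, 18, 69, 255, 906, 3144, 10707, so a_7 = 10707.

10707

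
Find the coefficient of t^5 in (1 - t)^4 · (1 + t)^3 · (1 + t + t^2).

3

(1 - t)^4 has coefficients 1,-4,6,-4,1 for degrees 0…4.
(1 + t)^3 has coefficients 1,3,3,1,0,0 for degrees 0…5.
Finally multiplying by (1 + t + t^2), the product of all factors after the first has coefficients 1,4,7,7,4,1 for degrees 0…5.
[t^5] = 1·1 − 4·4 + 6·7 − 4·7 + 1·4 = 3.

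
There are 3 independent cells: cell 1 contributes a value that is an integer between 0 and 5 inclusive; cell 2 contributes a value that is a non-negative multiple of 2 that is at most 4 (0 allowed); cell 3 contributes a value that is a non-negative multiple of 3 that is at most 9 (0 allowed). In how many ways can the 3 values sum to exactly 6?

The generating function for the choices is (1 + t + t^2 + t^3 + t^4 + t^5)·(1 + t^2 + t^4)·(1 + t^3 + t^6 + t^9); the count is [t^6].
(1 + t + t^2 + t^3 + t^4 + t^5) has coefficients 1,1,1,1,1,1 for degrees 0…5.
(1 + t^2 + t^4) has coefficients 1,0,1,0,1,0,0 for degrees 0…6.
Finally multiplying by (1 + t^3 + t^6 + t^9), the product of all factors after the first has coefficients 1,0,1,1,1,1,1 for degrees 0…6.
[t^6] = 1·1 + 1·1 + 1·1 + 1·1 + 1·1 + 1·0 = 5.

5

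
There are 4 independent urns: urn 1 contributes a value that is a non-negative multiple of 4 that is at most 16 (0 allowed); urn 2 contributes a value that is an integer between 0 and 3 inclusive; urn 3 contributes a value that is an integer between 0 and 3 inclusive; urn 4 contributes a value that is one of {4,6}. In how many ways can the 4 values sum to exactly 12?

8

The generating function for the choices is (1 + q^4 + q^8 + q^12 + q^16)·(1 + q + q^2 + q^3)·(1 + q + q^2 + q^3)·(q^4 + q^6); the count is [q^12].
(1 + q^4 + q^8 + q^12 + q^16) has coefficients 1,0,0,0,1,0,0,0,1,0,0,0,1 for degrees 0…12.
(1 + q + q^2 + q^3) has coefficients 1,1,1,1,0,0,0,0,0,0,0,0,0 for degrees 0…12.
Multiplying by (1 + q + q^2 + q^3) gives running coefficients 1,2,3,4,3,2,1,0,0,0,0,0,0 for degrees 0…12.
Finally multiplying by (q^4 + q^6), the product of all factors after the first has coefficients 0,0,0,0,1,2,4,6,6,6,4,2,1 for degrees 0…12.
[q^12] = 1·1 + 1·6 + 1·1 + 1·0 = 8.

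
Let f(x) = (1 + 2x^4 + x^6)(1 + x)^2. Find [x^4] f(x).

2

(1 + 2x^4 + x^6) has coefficients 1,0,0,0,2 for degrees 0…4.
(1 + x)^2 has coefficients 1,2,1,0,0 for degrees 0…4.
[x^4] = 1·0 + 2·1 = 2.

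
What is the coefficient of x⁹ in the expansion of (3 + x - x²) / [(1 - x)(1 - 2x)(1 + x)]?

2217

Partial fractions give a closed form: a_n = (-3/2)·1^n + (13/3)·2^n + (1/6)·(-1)^n.
At n = 9: a_9 = 2217.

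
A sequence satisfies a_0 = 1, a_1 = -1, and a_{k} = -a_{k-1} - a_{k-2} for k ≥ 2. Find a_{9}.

The ordinary generating function has denominator 1 + x + x^2.
Iterating the recurrence: a_0,…,a_{9} = 1, -1, 0, 1, -1, 0, 1, -1, 0, 1.

1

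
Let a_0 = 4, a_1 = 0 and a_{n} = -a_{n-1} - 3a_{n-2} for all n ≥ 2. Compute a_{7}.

192

The ordinary generating function has denominator 1 + z + 3z^2.
Iterating the recurrence: a_0,…,a_{7} = 4, 0, -12, 12, 24, -60, -12, 192.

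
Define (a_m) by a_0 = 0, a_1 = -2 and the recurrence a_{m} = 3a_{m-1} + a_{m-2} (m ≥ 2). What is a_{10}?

-85674

The ordinary generating function has denominator 1 - 3x - x^2.
Iterating the recurrence: a_0,…,a_{10} = 0, -2, -6, -20, -66, -218, -720, -2378, -7854, -25940, -85674.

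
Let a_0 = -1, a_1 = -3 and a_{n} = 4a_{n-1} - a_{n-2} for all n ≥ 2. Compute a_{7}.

The ordinary generating function has denominator 1 - 4x + x^2.
Iterating the recurrence: a_0,…,a_{7} = -1, -3, -11, -41, -153, -571, -2131, -7953.

-7953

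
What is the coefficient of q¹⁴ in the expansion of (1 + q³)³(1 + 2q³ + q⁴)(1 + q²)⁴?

(1 + q³)³ has coefficients 1,0,0,3,0,0,3,0,0,1 for degrees 0…9.
(1 + 2q³ + q⁴) has coefficients 1,0,0,2,1,0,0,0,0,0,0,0,0,0,0 for degrees 0…14.
Finally multiplying by (1 + q²)⁴, the product of all factors after the first has coefficients 1,0,4,2,7,8,8,12,7,8,4,2,1,0,0 for degrees 0…14.
[q¹⁴] = 1·0 + 3·2 + 3·7 + 1·8 = 35.

35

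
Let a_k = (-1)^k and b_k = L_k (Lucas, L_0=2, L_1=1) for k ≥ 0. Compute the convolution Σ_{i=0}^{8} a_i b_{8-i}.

This is [x^8] in the product of the two ordinary generating functions.
Σ = 1·47 − 1·29 + 1·18 − 1·11 + 1·7 − 1·4 + 1·3 − 1·1 + 1·2 = 32.

32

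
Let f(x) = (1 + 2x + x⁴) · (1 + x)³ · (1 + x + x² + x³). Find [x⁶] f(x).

(1 + 2x + x⁴) has coefficients 1,2,0,0,1 for degrees 0…4.
(1 + x)³ has coefficients 1,3,3,1,0,0,0 for degrees 0…6.
Finally multiplying by (1 + x + x² + x³), the product of all factors after the first has coefficients 1,4,7,8,7,4,1 for degrees 0…6.
[x⁶] = 1·1 + 2·4 + 1·7 = 16.

16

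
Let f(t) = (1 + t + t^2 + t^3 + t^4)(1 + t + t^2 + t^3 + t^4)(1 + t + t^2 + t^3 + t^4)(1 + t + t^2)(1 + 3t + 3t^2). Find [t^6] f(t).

(1 + t + t^2 + t^3 + t^4) has coefficients 1,1,1,1,1 for degrees 0…4.
(1 + t + t^2 + t^3 + t^4) has coefficients 1,1,1,1,1,0,0 for degrees 0…6.
Multiplying by (1 + t + t^2 + t^3 + t^4) gives running coefficients 1,2,3,4,5,4,3 for degrees 0…6.
Multiplying by (1 + t + t^2) gives running coefficients 1,3,6,9,12,13,12 for degrees 0…6.
Finally multiplying by (1 + 3t + 3t^2), the product of all factors after the first has coefficients 1,6,18,36,57,76,87 for degrees 0…6.
[t^6] = 1·87 + 1·76 + 1·57 + 1·36 + 1·18 = 274.

274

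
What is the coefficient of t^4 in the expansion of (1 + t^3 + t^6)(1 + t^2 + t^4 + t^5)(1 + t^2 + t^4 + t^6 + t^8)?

(1 + t^3 + t^6) has coefficients 1,0,0,1,0 for degrees 0…4.
(1 + t^2 + t^4 + t^5) has coefficients 1,0,1,0,1 for degrees 0…4.
Finally multiplying by (1 + t^2 + t^4 + t^6 + t^8), the product of all factors after the first has coefficients 1,0,2,0,3 for degrees 0…4.
[t^4] = 1·3 + 1·0 = 3.

3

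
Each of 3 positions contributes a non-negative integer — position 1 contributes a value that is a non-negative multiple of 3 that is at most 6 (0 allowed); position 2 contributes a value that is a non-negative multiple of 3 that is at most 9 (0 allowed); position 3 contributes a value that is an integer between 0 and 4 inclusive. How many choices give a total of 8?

The generating function for the choices is (1 + q³ + q⁶)·(1 + q³ + q⁶ + q⁹)·(1 + q + q² + q³ + q⁴); the count is [q⁸].
(1 + q³ + q⁶) has coefficients 1,0,0,1,0,0,1 for degrees 0…6.
(1 + q³ + q⁶ + q⁹) has coefficients 1,0,0,1,0,0,1,0,0 for degrees 0…8.
Finally multiplying by (1 + q + q² + q³ + q⁴), the product of all factors after the first has coefficients 1,1,1,2,2,1,2,2,1 for degrees 0…8.
[q⁸] = 1·1 + 1·1 + 1·1 = 3.

3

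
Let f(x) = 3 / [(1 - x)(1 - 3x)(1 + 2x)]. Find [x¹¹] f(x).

476658

Partial fractions give a closed form: a_n = (-1/2)·1^n + (27/10)·3^n + (4/5)·(-2)^n.
At n = 11: a_11 = 476658.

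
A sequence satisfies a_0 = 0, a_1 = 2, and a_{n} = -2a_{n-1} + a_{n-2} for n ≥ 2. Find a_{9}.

1970

The ordinary generating function has denominator 1 + 2y - y^2.
Iterating the recurrence: a_0,…,a_{9} = 0, 2, -4, 10, -24, 58, -140, 338, -816, 1970.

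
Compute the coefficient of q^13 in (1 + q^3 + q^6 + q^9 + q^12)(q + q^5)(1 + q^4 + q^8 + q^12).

(1 + q^3 + q^6 + q^9 + q^12) has coefficients 1,0,0,1,0,0,1,0,0,1,0,0,1 for degrees 0…12.
(q + q^5) has coefficients 0,1,0,0,0,1,0,0,0,0,0,0,0,0 for degrees 0…13.
Finally multiplying by (1 + q^4 + q^8 + q^12), the product of all factors after the first has coefficients 0,1,0,0,0,2,0,0,0,2,0,0,0,2 for degrees 0…13.
[q^13] = 1·2 + 1·0 + 1·0 + 1·0 + 1·1 = 3.

3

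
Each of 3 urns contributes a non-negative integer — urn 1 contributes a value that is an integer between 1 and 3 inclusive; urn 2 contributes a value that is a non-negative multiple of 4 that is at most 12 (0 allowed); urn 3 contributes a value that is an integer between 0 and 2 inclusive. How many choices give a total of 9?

2

The generating function for the choices is (t + t^2 + t^3)·(1 + t^4 + t^8 + t^12)·(1 + t + t^2); the count is [t^9].
(t + t^2 + t^3) has coefficients 0,1,1,1 for degrees 0…3.
(1 + t^4 + t^8 + t^12) has coefficients 1,0,0,0,1,0,0,0,1,0 for degrees 0…9.
Finally multiplying by (1 + t + t^2), the product of all factors after the first has coefficients 1,1,1,0,1,1,1,0,1,1 for degrees 0…9.
[t^9] = 1·1 + 1·0 + 1·1 = 2.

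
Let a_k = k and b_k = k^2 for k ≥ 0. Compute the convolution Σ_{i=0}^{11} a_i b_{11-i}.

1210

This is [x^11] in the product of the two ordinary generating functions.
Σ = 0·121 + 1·100 + 2·81 + 3·64 + 4·49 + 5·36 + 6·25 + 7·16 + 8·9 + 9·4 + 10·1 + 11·0 = 1210.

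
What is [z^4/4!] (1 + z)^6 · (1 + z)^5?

The EGF product rule gives c_4 = Σ_{k_1+k_2=4} C(4; k_1,k_2) · ∏ g_i(k_i), where (1+z)^6 gives the falling factorial (6)_k; (1+z)^5 gives the falling factorial (5)_k.
g_1(k) for k = 0…4: 1, 6, 30, 120, 360.
g_2(k) for k = 0…4: 1, 5, 20, 60, 120.
c_4 = Σ_k C(4,k)·g_1(k)·g_2(4−k) = 1·1·120 + 4·6·60 + 6·30·20 + 4·120·5 + 1·360·1 = 120 + 1440 + 3600 + 2400 + 360 = 7920.

7920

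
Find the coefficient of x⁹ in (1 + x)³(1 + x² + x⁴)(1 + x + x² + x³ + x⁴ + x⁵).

(1 + x)³ has coefficients 1,3,3,1 for degrees 0…3.
(1 + x² + x⁴) has coefficients 1,0,1,0,1,0,0,0,0,0 for degrees 0…9.
Finally multiplying by (1 + x + x² + x³ + x⁴ + x⁵), the product of all factors after the first has coefficients 1,1,2,2,3,3,2,2,1,1 for degrees 0…9.
[x⁹] = 1·1 + 3·1 + 3·2 + 1·2 = 12.

12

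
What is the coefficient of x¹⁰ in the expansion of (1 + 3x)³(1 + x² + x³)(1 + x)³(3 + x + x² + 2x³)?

720

(1 + 3x)³ has coefficients 1,9,27,27 for degrees 0…3.
(1 + x² + x³) has coefficients 1,0,1,1,0,0,0,0,0,0,0 for degrees 0…10.
Multiplying by (1 + x)³ gives running coefficients 1,3,4,5,6,4,1,0,0,0,0 for degrees 0…10.
Finally multiplying by (3 + x + x² + 2x³), the product of all factors after the first has coefficients 3,10,16,24,33,31,23,17,9,2,0 for degrees 0…10.
[x¹⁰] = 1·0 + 9·2 + 27·9 + 27·17 = 720.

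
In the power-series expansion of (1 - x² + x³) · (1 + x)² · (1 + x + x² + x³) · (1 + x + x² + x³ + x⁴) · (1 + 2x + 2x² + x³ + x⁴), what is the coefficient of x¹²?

27

(1 - x² + x³) has coefficients 1,0,-1,1 for degrees 0…3.
(1 + x)² has coefficients 1,2,1,0,0,0,0,0,0,0,0,0,0 for degrees 0…12.
Multiplying by (1 + x + x² + x³) gives running coefficients 1,3,4,4,3,1,0,0,0,0,0,0,0 for degrees 0…12.
Multiplying by (1 + x + x² + x³ + x⁴) gives running coefficients 1,4,8,12,15,15,12,8,4,1,0,0,0 for degrees 0…12.
Finally multiplying by (1 + 2x + 2x² + x³ + x⁴), the product of all factors after the first has coefficients 1,6,18,37,60,81,92,89,74,52,30,14,5 for degrees 0…12.
[x¹²] = 1·5 − 1·30 + 1·52 = 27.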